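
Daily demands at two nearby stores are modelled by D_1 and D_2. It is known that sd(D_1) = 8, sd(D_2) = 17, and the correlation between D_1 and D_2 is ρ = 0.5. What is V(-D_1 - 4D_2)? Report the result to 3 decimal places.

V(D_1) = (8)² = 64;  V(D_2) = (17)² = 289
Cov(D_1,D_2) = ρ·sd(D_1)·sd(D_2) = 0.5·8·17 = 68
V(-D_1 - 4D_2) = (-1)²·V(D_1) + (-4)²·V(D_2) + 2·(-1)·(-4)·Cov(D_1,D_2)
= 1·64 + 16·289 + 8·68 = 5232

5232.000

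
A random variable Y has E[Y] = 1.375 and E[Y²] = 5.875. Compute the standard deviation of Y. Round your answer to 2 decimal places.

2.00

V(Y) = 5.875 − (1.375)² = 3.984375
sd(Y) = √3.984375 ≈ 2.00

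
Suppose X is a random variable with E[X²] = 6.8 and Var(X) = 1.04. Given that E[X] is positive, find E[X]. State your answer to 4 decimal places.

2.4000

(E[X])² = E[X²] − Var(X) = 6.8 − 1.04 = 5.76
E[X] = √5.76 = 2.4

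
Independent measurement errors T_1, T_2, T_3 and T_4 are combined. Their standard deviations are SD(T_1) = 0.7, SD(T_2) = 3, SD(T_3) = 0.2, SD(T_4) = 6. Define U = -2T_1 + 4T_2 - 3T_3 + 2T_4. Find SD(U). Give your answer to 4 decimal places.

17.0388

Var(T_1) = 0.49, Var(T_2) = 9, Var(T_3) = 0.04, Var(T_4) = 36
By independence, Var(U) = (-2)²Var(T_1) + (4)²Var(T_2) + (-3)²Var(T_3) + (2)²Var(T_4)
= (-2)²·0.49 + (4)²·9 + (-3)²·0.04 + (2)²·36 = 290.32
SD(U) = √290.32 ≈ 17.0388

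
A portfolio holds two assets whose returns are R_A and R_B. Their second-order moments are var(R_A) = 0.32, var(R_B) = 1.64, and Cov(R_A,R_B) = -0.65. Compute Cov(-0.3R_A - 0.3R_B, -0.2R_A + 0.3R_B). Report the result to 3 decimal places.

Cov(-0.3R_A - 0.3R_B, -0.2R_A + 0.3R_B) = (-0.3)(-0.2)var(R_A) + (-0.3)(0.3)var(R_B) + [(-0.3)(0.3) + (-0.3)(-0.2)]Cov(R_A,R_B)
= 0.06·0.32 + -0.09·1.64 + -0.03·-0.65 = -0.1089

-0.109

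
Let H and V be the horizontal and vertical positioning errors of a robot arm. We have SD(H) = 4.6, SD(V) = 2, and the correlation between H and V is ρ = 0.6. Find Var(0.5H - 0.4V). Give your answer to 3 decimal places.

Var(H) = (4.6)² = 21.16;  Var(V) = (2)² = 4
cov(H,V) = ρ·SD(H)·SD(V) = 0.6·4.6·2 = 5.52
Var(0.5H - 0.4V) = (0.5)²·Var(H) + (-0.4)²·Var(V) + 2·(0.5)·(-0.4)·cov(H,V)
= 0.25·21.16 + 0.16·4 + -0.4·5.52 = 3.722

3.722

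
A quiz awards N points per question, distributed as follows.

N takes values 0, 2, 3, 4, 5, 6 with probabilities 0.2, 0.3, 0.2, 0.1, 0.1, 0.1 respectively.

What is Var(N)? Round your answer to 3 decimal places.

3.410

E[N] = (0)(0.2) + (2)(0.3) + (3)(0.2) + (4)(0.1) + (5)(0.1) + (6)(0.1) = 2.7
E[N²] = (0)²(0.2) + (2)²(0.3) + (3)²(0.2) + (4)²(0.1) + (5)²(0.1) + (6)²(0.1) = 10.7
Var(N) = E[N²] − (E[N])² = 10.7 − (2.7)² = 3.41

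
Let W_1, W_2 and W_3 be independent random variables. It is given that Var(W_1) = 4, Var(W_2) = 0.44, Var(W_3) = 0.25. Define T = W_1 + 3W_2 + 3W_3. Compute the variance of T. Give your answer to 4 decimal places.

By independence, Var(T) = (1)²Var(W_1) + (3)²Var(W_2) + (3)²Var(W_3)
= (1)²·4 + (3)²·0.44 + (3)²·0.25 = 10.21

10.2100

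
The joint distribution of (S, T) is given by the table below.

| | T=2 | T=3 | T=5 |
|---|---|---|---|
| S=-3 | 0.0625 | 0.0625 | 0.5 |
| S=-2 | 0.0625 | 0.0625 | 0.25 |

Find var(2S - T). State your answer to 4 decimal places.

E[S] = -2.625,  E[T] = 4.375,  E[ST] = -11.5625
var(S) = 7.125 − (-2.625)² = 0.234375;  var(T) = 20.375 − (4.375)² = 1.234375
cov(S,T) = -11.5625 − (-2.625)(4.375) = -0.078125
var(2S - T) = (2)²·0.234375 + (-1)²·1.234375 + 2·(2)·(-1)·-0.078125 = 2.484375

2.4844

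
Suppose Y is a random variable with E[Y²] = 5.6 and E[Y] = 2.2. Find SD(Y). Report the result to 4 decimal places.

Var(Y) = 5.6 − (2.2)² = 0.76
SD(Y) = √0.76 ≈ 0.8718

0.8718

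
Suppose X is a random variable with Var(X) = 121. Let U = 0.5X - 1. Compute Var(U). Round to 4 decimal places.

30.2500

Var(0.5X - 1) = (0.5)²·Var(X) = 0.25·121 = 30.25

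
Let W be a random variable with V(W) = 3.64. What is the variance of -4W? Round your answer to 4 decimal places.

58.2400

V(-4W) = (-4)²·V(W) = 16·3.64 = 58.24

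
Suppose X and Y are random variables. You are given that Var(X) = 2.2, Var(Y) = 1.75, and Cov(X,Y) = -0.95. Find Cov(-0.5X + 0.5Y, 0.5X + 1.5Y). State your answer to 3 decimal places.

Cov(-0.5X + 0.5Y, 0.5X + 1.5Y) = (-0.5)(0.5)Var(X) + (0.5)(1.5)Var(Y) + [(-0.5)(1.5) + (0.5)(0.5)]Cov(X,Y)
= -0.25·2.2 + 0.75·1.75 + -0.5·-0.95 = 1.2375

1.238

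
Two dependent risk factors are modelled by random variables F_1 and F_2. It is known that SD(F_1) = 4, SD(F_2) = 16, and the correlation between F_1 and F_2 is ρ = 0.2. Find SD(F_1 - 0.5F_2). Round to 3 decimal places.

8.198

var(F_1) = (4)² = 16;  var(F_2) = (16)² = 256
Cov(F_1,F_2) = ρ·SD(F_1)·SD(F_2) = 0.2·4·16 = 12.8
var(F_1 - 0.5F_2) = (1)²·var(F_1) + (-0.5)²·var(F_2) + 2·(1)·(-0.5)·Cov(F_1,F_2)
= 1·16 + 0.25·256 + -1·12.8 = 67.2
SD(F_1 - 0.5F_2) = √67.2 ≈ 8.198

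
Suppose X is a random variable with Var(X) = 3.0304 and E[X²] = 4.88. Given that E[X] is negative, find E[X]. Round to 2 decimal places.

(E[X])² = E[X²] − Var(X) = 4.88 − 3.0304 = 1.8496
E[X] = −√1.8496 = -1.36

-1.36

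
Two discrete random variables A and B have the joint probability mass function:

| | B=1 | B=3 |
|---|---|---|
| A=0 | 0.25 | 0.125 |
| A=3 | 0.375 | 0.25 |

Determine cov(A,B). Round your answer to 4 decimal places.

E[A] = 1.875,  E[B] = 1.75
E[AB] = 3.375
cov(A,B) = E[AB] − E[A]E[B] = 3.375 − (1.875)(1.75) = 0.09375

0.0938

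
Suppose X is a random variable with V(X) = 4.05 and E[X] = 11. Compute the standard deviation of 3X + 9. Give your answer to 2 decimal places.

V(3X + 9) = (3)²·4.05 = 36.45
SD(3X + 9) = √36.45 ≈ 6.04

6.04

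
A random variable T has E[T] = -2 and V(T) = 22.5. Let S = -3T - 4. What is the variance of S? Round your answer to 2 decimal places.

V(-3T - 4) = (-3)²·V(T) = 9·22.5 = 202.5

202.50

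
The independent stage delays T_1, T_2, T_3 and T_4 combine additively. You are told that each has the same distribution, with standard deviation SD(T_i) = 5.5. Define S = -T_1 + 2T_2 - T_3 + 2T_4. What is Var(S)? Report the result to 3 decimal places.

302.500

Var(T_i) = (5.5)² = 30.25
By independence, Var(S) = (-1)²Var(T_1) + (2)²Var(T_2) + (-1)²Var(T_3) + (2)²Var(T_4)
= (-1)²·30.25 + (2)²·30.25 + (-1)²·30.25 + (2)²·30.25 = 302.5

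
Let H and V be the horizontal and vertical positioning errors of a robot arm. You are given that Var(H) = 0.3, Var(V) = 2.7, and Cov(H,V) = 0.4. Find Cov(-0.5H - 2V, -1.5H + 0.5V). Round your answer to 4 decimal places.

Cov(-0.5H - 2V, -1.5H + 0.5V) = (-0.5)(-1.5)Var(H) + (-2)(0.5)Var(V) + [(-0.5)(0.5) + (-2)(-1.5)]Cov(H,V)
= 0.75·0.3 + -1·2.7 + 2.75·0.4 = -1.375

-1.3750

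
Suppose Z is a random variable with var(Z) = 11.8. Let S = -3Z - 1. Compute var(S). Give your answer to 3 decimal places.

var(-3Z - 1) = (-3)²·var(Z) = 9·11.8 = 106.2

106.200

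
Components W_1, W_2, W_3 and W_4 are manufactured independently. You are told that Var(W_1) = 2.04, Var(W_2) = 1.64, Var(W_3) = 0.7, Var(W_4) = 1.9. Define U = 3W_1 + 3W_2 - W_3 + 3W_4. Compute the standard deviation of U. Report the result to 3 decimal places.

By independence, Var(U) = (3)²Var(W_1) + (3)²Var(W_2) + (-1)²Var(W_3) + (3)²Var(W_4)
= (3)²·2.04 + (3)²·1.64 + (-1)²·0.7 + (3)²·1.9 = 50.92
SD(U) = √50.92 ≈ 7.136

7.136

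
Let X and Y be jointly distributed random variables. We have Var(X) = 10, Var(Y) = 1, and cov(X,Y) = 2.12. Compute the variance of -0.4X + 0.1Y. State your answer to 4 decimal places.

1.4404

Var(-0.4X + 0.1Y) = (-0.4)²·Var(X) + (0.1)²·Var(Y) + 2·(-0.4)·(0.1)·cov(X,Y)
= 0.16·10 + 0.01·1 + -0.08·2.12 = 1.4404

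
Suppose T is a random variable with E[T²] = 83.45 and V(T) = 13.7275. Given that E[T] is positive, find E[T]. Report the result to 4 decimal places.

8.3500

(E[T])² = E[T²] − V(T) = 83.45 − 13.7275 = 69.7225
E[T] = √69.7225 = 8.35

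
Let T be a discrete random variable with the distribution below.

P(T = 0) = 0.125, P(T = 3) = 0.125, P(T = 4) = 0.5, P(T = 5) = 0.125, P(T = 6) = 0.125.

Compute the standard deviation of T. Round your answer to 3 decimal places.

1.639

E[T] = (0)(0.125) + (3)(0.125) + (4)(0.5) + (5)(0.125) + (6)(0.125) = 3.75
E[T²] = (0)²(0.125) + (3)²(0.125) + (4)²(0.5) + (5)²(0.125) + (6)²(0.125) = 16.75
V(T) = E[T²] − (E[T])² = 16.75 − (3.75)² = 2.6875
SD(T) = √2.6875 ≈ 1.639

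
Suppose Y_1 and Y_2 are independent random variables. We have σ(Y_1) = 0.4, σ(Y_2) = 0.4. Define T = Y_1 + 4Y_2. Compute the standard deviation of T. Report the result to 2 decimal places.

1.65

Var(Y_1) = 0.16, Var(Y_2) = 0.16
By independence, Var(T) = (1)²Var(Y_1) + (4)²Var(Y_2)
= (1)²·0.16 + (4)²·0.16 = 2.72
σ(T) = √2.72 ≈ 1.65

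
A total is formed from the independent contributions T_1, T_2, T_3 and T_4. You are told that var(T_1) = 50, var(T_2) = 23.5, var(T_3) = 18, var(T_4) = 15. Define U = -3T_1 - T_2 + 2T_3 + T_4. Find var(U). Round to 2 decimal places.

By independence, var(U) = (-3)²var(T_1) + (-1)²var(T_2) + (2)²var(T_3) + (1)²var(T_4)
= (-3)²·50 + (-1)²·23.5 + (2)²·18 + (1)²·15 = 560.5

560.50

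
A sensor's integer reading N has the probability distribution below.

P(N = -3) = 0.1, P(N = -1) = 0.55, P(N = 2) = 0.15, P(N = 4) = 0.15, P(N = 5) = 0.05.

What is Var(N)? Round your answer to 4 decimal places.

5.6100

E[N] = (-3)(0.1) + (-1)(0.55) + (2)(0.15) + (4)(0.15) + (5)(0.05) = 0.3
E[N²] = (-3)²(0.1) + (-1)²(0.55) + (2)²(0.15) + (4)²(0.15) + (5)²(0.05) = 5.7
Var(N) = E[N²] − (E[N])² = 5.7 − (0.3)² = 5.61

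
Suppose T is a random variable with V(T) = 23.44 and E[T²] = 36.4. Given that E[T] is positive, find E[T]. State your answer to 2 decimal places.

(E[T])² = E[T²] − V(T) = 36.4 − 23.44 = 12.96
E[T] = √12.96 = 3.6

3.60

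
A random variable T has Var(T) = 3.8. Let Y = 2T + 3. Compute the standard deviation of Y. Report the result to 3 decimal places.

Var(2T + 3) = (2)²·3.8 = 15.2
SD(Y) = √15.2 ≈ 3.899

3.899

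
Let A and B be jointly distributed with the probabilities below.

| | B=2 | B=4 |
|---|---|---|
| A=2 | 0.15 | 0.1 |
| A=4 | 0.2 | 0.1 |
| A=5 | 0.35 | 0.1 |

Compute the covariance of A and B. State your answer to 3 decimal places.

E[A] = 3.95,  E[B] = 2.6
E[AB] = 10.1
Cov(A,B) = E[AB] − E[A]E[B] = 10.1 − (3.95)(2.6) = -0.17

-0.170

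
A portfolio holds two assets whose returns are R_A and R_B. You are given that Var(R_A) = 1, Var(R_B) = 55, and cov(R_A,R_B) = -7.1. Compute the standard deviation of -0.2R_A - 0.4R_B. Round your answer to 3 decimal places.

Var(-0.2R_A - 0.4R_B) = (-0.2)²·Var(R_A) + (-0.4)²·Var(R_B) + 2·(-0.2)·(-0.4)·cov(R_A,R_B)
= 0.04·1 + 0.16·55 + 0.16·-7.1 = 7.704
σ(-0.2R_A - 0.4R_B) = √7.704 ≈ 2.776

2.776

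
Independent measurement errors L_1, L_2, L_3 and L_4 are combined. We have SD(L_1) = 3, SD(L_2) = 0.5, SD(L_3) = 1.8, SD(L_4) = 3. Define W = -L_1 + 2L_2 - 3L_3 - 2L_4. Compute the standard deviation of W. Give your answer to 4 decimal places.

V(L_1) = 9, V(L_2) = 0.25, V(L_3) = 3.24, V(L_4) = 9
By independence, V(W) = (-1)²V(L_1) + (2)²V(L_2) + (-3)²V(L_3) + (-2)²V(L_4)
= (-1)²·9 + (2)²·0.25 + (-3)²·3.24 + (-2)²·9 = 75.16
SD(W) = √75.16 ≈ 8.6695

8.6695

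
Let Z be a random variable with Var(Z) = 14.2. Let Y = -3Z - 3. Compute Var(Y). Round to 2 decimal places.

Var(-3Z - 3) = (-3)²·Var(Z) = 9·14.2 = 127.8

127.80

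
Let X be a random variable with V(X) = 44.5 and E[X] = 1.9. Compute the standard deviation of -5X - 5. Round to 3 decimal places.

33.354

V(-5X - 5) = (-5)²·44.5 = 1112.5
sd(-5X - 5) = √1112.5 ≈ 33.354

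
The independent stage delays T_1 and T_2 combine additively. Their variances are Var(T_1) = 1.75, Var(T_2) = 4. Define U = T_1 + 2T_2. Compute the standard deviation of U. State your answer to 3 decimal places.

4.213

By independence, Var(U) = (1)²Var(T_1) + (2)²Var(T_2)
= (1)²·1.75 + (2)²·4 = 17.75
σ(U) = √17.75 ≈ 4.213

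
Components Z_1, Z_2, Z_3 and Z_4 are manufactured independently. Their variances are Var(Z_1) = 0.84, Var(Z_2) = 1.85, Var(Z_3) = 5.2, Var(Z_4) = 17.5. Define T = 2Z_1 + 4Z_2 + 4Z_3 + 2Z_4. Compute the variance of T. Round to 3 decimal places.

By independence, Var(T) = (2)²Var(Z_1) + (4)²Var(Z_2) + (4)²Var(Z_3) + (2)²Var(Z_4)
= (2)²·0.84 + (4)²·1.85 + (4)²·5.2 + (2)²·17.5 = 186.16

186.160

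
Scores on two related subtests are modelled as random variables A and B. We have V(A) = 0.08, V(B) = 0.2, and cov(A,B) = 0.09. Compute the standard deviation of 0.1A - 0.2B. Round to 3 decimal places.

V(0.1A - 0.2B) = (0.1)²·V(A) + (-0.2)²·V(B) + 2·(0.1)·(-0.2)·cov(A,B)
= 0.01·0.08 + 0.04·0.2 + -0.04·0.09 = 0.0052
SD(0.1A - 0.2B) = √0.0052 ≈ 0.072

0.072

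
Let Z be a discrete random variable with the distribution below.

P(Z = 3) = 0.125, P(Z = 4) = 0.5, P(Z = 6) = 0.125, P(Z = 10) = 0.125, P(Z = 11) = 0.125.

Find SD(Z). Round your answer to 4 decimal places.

2.8614

E[Z] = (3)(0.125) + (4)(0.5) + (6)(0.125) + (10)(0.125) + (11)(0.125) = 5.75
E[Z²] = (3)²(0.125) + (4)²(0.5) + (6)²(0.125) + (10)²(0.125) + (11)²(0.125) = 41.25
Var(Z) = E[Z²] − (E[Z])² = 41.25 − (5.75)² = 8.1875
SD(Z) = √8.1875 ≈ 2.8614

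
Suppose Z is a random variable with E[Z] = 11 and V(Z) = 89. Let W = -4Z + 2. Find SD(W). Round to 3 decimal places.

37.736

V(-4Z + 2) = (-4)²·89 = 1424
SD(W) = √1424 ≈ 37.736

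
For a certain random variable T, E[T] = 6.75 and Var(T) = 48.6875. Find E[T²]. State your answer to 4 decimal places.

94.2500

E[T²] = Var(T) + (E[T])² = 48.6875 + (6.75)² = 94.25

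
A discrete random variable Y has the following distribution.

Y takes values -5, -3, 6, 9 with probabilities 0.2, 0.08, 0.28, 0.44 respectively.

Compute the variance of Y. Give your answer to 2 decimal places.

32.08

E[Y] = (-5)(0.2) + (-3)(0.08) + (6)(0.28) + (9)(0.44) = 4.4
E[Y²] = (-5)²(0.2) + (-3)²(0.08) + (6)²(0.28) + (9)²(0.44) = 51.44
var(Y) = E[Y²] − (E[Y])² = 51.44 − (4.4)² = 32.08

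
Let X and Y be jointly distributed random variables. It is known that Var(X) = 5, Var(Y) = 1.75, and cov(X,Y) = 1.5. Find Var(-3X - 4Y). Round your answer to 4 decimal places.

109.0000

Var(-3X - 4Y) = (-3)²·Var(X) + (-4)²·Var(Y) + 2·(-3)·(-4)·cov(X,Y)
= 9·5 + 16·1.75 + 24·1.5 = 109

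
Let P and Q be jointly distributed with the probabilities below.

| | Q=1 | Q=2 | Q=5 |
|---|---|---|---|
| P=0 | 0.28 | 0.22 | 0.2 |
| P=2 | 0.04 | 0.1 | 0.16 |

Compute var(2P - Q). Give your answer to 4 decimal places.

E[P] = 0.6,  E[Q] = 2.76,  E[PQ] = 2.08
var(P) = 1.2 − (0.6)² = 0.84;  var(Q) = 10.6 − (2.76)² = 2.9824
Cov(P,Q) = 2.08 − (0.6)(2.76) = 0.424
var(2P - Q) = (2)²·0.84 + (-1)²·2.9824 + 2·(2)·(-1)·0.424 = 4.6464

4.6464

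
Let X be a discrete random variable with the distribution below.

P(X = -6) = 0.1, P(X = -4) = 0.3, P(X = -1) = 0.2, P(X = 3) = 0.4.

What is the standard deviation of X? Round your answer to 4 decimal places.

E[X] = (-6)(0.1) + (-4)(0.3) + (-1)(0.2) + (3)(0.4) = -0.8
E[X²] = (-6)²(0.1) + (-4)²(0.3) + (-1)²(0.2) + (3)²(0.4) = 12.2
var(X) = E[X²] − (E[X])² = 12.2 − (-0.8)² = 11.56
σ(X) = √11.56 ≈ 3.4000

3.4000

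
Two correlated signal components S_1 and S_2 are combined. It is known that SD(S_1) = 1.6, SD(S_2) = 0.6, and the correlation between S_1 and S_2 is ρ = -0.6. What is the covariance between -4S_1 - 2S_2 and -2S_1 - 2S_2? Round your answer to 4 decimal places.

15.0080

V(S_1) = (1.6)² = 2.56;  V(S_2) = (0.6)² = 0.36
cov(S_1,S_2) = ρ·SD(S_1)·SD(S_2) = -0.6·1.6·0.6 = -0.576
cov(-4S_1 - 2S_2, -2S_1 - 2S_2) = (-4)(-2)V(S_1) + (-2)(-2)V(S_2) + [(-4)(-2) + (-2)(-2)]cov(S_1,S_2)
= 8·2.56 + 4·0.36 + 12·-0.576 = 15.008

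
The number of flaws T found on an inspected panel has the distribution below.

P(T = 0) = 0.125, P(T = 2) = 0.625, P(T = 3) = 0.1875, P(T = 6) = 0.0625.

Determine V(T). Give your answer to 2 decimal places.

E[T] = (0)(0.125) + (2)(0.625) + (3)(0.1875) + (6)(0.0625) = 2.1875
E[T²] = (0)²(0.125) + (2)²(0.625) + (3)²(0.1875) + (6)²(0.0625) = 6.4375
V(T) = E[T²] − (E[T])² = 6.4375 − (2.1875)² = 1.65234375

1.65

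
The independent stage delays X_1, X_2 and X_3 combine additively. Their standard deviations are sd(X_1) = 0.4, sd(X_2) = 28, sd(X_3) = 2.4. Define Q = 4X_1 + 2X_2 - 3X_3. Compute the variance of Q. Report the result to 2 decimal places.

3190.40

Var(X_1) = 0.16, Var(X_2) = 784, Var(X_3) = 5.76
By independence, Var(Q) = (4)²Var(X_1) + (2)²Var(X_2) + (-3)²Var(X_3)
= (4)²·0.16 + (2)²·784 + (-3)²·5.76 = 3190.4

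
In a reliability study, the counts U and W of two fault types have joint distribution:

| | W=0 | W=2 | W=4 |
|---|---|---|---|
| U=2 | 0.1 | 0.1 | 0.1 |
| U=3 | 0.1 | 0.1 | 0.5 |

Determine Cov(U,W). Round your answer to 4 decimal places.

E[U] = 2.7,  E[W] = 2.8
E[UW] = 7.8
Cov(U,W) = E[UW] − E[U]E[W] = 7.8 − (2.7)(2.8) = 0.24

0.2400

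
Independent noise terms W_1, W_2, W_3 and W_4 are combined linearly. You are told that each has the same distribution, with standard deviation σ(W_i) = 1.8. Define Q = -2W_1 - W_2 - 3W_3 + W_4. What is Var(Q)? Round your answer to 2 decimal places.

Var(W_i) = (1.8)² = 3.24
By independence, Var(Q) = (-2)²Var(W_1) + (-1)²Var(W_2) + (-3)²Var(W_3) + (1)²Var(W_4)
= (-2)²·3.24 + (-1)²·3.24 + (-3)²·3.24 + (1)²·3.24 = 48.6

48.60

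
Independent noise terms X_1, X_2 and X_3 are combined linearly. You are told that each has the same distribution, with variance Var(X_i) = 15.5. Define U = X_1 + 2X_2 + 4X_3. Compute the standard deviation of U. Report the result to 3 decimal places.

18.042

By independence, Var(U) = (1)²Var(X_1) + (2)²Var(X_2) + (4)²Var(X_3)
= (1)²·15.5 + (2)²·15.5 + (4)²·15.5 = 325.5
sd(U) = √325.5 ≈ 18.042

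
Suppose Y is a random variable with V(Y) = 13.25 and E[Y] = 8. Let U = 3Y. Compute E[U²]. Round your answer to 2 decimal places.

695.25

E[3Y] = 3·8 = 24
V(3Y) = (3)²·13.25 = 119.25
E[U²] = V(U) + (E[U])² = 119.25 + (24)² = 695.25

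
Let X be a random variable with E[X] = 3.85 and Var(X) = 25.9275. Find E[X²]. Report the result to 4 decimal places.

E[X²] = Var(X) + (E[X])² = 25.9275 + (3.85)² = 40.75

40.7500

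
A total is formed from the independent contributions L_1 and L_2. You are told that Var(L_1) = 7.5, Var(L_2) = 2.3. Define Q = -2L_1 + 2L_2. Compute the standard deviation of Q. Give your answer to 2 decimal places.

By independence, Var(Q) = (-2)²Var(L_1) + (2)²Var(L_2)
= (-2)²·7.5 + (2)²·2.3 = 39.2
sd(Q) = √39.2 ≈ 6.26

6.26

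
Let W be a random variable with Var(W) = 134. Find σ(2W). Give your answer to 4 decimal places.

23.1517

Var(2W) = (2)²·134 = 536
σ(2W) = √536 ≈ 23.1517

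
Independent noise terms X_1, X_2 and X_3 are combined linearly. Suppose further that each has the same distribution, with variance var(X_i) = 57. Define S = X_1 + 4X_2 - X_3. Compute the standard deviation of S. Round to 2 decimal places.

By independence, var(S) = (1)²var(X_1) + (4)²var(X_2) + (-1)²var(X_3)
= (1)²·57 + (4)²·57 + (-1)²·57 = 1026
SD(S) = √1026 ≈ 32.03

32.03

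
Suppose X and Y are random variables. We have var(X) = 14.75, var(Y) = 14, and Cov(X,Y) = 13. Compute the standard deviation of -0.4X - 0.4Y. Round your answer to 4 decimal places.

2.9597

var(-0.4X - 0.4Y) = (-0.4)²·var(X) + (-0.4)²·var(Y) + 2·(-0.4)·(-0.4)·Cov(X,Y)
= 0.16·14.75 + 0.16·14 + 0.32·13 = 8.76
SD(-0.4X - 0.4Y) = √8.76 ≈ 2.9597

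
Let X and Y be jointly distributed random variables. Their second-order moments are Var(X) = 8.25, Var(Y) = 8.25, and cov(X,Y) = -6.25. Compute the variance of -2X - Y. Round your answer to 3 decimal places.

16.250

Var(-2X - Y) = (-2)²·Var(X) + (-1)²·Var(Y) + 2·(-2)·(-1)·cov(X,Y)
= 4·8.25 + 1·8.25 + 4·-6.25 = 16.25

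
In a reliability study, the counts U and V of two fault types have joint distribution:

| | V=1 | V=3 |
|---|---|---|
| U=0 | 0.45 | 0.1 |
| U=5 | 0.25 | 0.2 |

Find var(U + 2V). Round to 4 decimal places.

12.1475

E[U] = 2.25,  E[V] = 1.6,  E[UV] = 4.25
var(U) = 11.25 − (2.25)² = 6.1875;  var(V) = 3.4 − (1.6)² = 0.84
Cov(U,V) = 4.25 − (2.25)(1.6) = 0.65
var(U + 2V) = (1)²·6.1875 + (2)²·0.84 + 2·(1)·(2)·0.65 = 12.1475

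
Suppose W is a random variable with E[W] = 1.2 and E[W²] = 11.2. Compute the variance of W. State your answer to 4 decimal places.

9.7600

var(W) = 11.2 − (1.2)² = 9.76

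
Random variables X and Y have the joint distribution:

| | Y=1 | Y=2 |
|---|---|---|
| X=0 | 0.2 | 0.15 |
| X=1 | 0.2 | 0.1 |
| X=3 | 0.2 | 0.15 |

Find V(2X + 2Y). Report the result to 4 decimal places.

7.5500

E[X] = 1.35,  E[Y] = 1.4,  E[XY] = 1.9
V(X) = 3.45 − (1.35)² = 1.6275;  V(Y) = 2.2 − (1.4)² = 0.24
Cov(X,Y) = 1.9 − (1.35)(1.4) = 0.01
V(2X + 2Y) = (2)²·1.6275 + (2)²·0.24 + 2·(2)·(2)·0.01 = 7.55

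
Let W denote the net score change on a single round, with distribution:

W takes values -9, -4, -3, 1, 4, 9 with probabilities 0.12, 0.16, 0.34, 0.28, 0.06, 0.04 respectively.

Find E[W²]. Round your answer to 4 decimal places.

19.8200

E[W²] = (-9)²(0.12) + (-4)²(0.16) + (-3)²(0.34) + (1)²(0.28) + (4)²(0.06) + (9)²(0.04) = 19.82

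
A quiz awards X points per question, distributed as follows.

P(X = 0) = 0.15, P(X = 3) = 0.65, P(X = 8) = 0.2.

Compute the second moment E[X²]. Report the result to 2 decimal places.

18.65

E[X²] = (0)²(0.15) + (3)²(0.65) + (8)²(0.2) = 18.65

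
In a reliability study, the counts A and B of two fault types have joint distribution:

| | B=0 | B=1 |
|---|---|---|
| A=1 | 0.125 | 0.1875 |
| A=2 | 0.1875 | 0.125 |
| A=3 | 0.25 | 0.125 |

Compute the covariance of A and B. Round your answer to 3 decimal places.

E[A] = 2.0625,  E[B] = 0.4375
E[AB] = 0.8125
Cov(A,B) = E[AB] − E[A]E[B] = 0.8125 − (2.0625)(0.4375) = -0.08984375

-0.090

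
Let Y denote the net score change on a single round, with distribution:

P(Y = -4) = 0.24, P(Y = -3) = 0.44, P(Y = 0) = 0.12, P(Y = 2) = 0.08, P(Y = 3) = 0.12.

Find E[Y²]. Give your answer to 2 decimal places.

9.20

E[Y²] = (-4)²(0.24) + (-3)²(0.44) + (0)²(0.12) + (2)²(0.08) + (3)²(0.12) = 9.2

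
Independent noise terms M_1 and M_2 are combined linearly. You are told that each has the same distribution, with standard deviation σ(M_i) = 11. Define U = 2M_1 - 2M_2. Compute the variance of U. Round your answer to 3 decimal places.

Var(M_i) = (11)² = 121
By independence, Var(U) = (2)²Var(M_1) + (-2)²Var(M_2)
= (2)²·121 + (-2)²·121 = 968

968.000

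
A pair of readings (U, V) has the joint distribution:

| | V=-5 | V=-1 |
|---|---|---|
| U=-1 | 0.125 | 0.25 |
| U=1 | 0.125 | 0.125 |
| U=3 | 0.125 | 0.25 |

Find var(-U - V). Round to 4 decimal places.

E[U] = 1,  E[V] = -2.5,  E[UV] = -2.5
var(U) = 4 − (1)² = 3;  var(V) = 10 − (-2.5)² = 3.75
Cov(U,V) = -2.5 − (1)(-2.5) = 0
var(-U - V) = (-1)²·3 + (-1)²·3.75 + 2·(-1)·(-1)·0 = 6.75

6.7500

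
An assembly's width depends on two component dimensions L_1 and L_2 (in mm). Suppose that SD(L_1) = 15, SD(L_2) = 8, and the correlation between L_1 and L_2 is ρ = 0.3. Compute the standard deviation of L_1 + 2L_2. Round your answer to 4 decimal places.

25.0000

var(L_1) = (15)² = 225;  var(L_2) = (8)² = 64
Cov(L_1,L_2) = ρ·SD(L_1)·SD(L_2) = 0.3·15·8 = 36
var(L_1 + 2L_2) = (1)²·var(L_1) + (2)²·var(L_2) + 2·(1)·(2)·Cov(L_1,L_2)
= 1·225 + 4·64 + 4·36 = 625
SD(L_1 + 2L_2) = √625 ≈ 25.0000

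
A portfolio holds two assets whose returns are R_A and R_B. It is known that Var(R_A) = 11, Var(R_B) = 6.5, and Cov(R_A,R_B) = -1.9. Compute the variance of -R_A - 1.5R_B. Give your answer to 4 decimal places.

19.9250

Var(-R_A - 1.5R_B) = (-1)²·Var(R_A) + (-1.5)²·Var(R_B) + 2·(-1)·(-1.5)·Cov(R_A,R_B)
= 1·11 + 2.25·6.5 + 3·-1.9 = 19.925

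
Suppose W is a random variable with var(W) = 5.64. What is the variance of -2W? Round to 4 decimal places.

22.5600

var(-2W) = (-2)²·var(W) = 4·5.64 = 22.56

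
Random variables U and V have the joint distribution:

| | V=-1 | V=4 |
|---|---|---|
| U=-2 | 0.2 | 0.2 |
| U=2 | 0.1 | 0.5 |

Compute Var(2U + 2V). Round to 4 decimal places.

E[U] = 0.4,  E[V] = 2.5,  E[UV] = 2.6
Var(U) = 4 − (0.4)² = 3.84;  Var(V) = 11.5 − (2.5)² = 5.25
Cov(U,V) = 2.6 − (0.4)(2.5) = 1.6
Var(2U + 2V) = (2)²·3.84 + (2)²·5.25 + 2·(2)·(2)·1.6 = 49.16

49.1600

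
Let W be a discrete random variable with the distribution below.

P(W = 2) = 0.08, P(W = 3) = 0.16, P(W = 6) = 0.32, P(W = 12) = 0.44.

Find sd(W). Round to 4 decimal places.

3.8954

E[W] = (2)(0.08) + (3)(0.16) + (6)(0.32) + (12)(0.44) = 7.84
E[W²] = (2)²(0.08) + (3)²(0.16) + (6)²(0.32) + (12)²(0.44) = 76.64
Var(W) = E[W²] − (E[W])² = 76.64 − (7.84)² = 15.1744
sd(W) = √15.1744 ≈ 3.8954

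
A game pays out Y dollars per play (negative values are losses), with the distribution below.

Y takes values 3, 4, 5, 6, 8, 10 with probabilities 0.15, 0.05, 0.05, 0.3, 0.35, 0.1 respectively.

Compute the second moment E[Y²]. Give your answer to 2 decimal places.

46.60

E[Y²] = (3)²(0.15) + (4)²(0.05) + (5)²(0.05) + (6)²(0.3) + (8)²(0.35) + (10)²(0.1) = 46.6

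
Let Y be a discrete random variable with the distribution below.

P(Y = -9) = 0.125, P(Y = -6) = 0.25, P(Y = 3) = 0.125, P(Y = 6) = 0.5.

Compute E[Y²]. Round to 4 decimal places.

38.2500

E[Y²] = (-9)²(0.125) + (-6)²(0.25) + (3)²(0.125) + (6)²(0.5) = 38.25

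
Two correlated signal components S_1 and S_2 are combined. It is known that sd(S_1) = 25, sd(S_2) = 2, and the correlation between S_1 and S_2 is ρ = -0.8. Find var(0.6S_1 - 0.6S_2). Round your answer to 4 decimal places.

255.2400

var(S_1) = (25)² = 625;  var(S_2) = (2)² = 4
Cov(S_1,S_2) = ρ·sd(S_1)·sd(S_2) = -0.8·25·2 = -40
var(0.6S_1 - 0.6S_2) = (0.6)²·var(S_1) + (-0.6)²·var(S_2) + 2·(0.6)·(-0.6)·Cov(S_1,S_2)
= 0.36·625 + 0.36·4 + -0.72·-40 = 255.24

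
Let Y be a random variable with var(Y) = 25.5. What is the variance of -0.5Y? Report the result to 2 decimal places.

6.38

var(-0.5Y) = (-0.5)²·var(Y) = 0.25·25.5 = 6.375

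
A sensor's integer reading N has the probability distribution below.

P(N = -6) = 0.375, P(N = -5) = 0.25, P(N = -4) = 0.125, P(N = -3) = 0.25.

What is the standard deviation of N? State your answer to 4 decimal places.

1.1990

E[N] = (-6)(0.375) + (-5)(0.25) + (-4)(0.125) + (-3)(0.25) = -4.75
E[N²] = (-6)²(0.375) + (-5)²(0.25) + (-4)²(0.125) + (-3)²(0.25) = 24
Var(N) = E[N²] − (E[N])² = 24 − (-4.75)² = 1.4375
sd(N) = √1.4375 ≈ 1.1990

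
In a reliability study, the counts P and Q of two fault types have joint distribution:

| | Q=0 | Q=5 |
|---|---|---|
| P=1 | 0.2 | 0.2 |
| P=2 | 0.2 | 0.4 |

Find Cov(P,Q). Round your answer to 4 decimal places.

0.2000

E[P] = 1.6,  E[Q] = 3
E[PQ] = 5
Cov(P,Q) = E[PQ] − E[P]E[Q] = 5 − (1.6)(3) = 0.2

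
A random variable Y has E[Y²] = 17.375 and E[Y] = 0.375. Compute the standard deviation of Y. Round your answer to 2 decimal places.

var(Y) = 17.375 − (0.375)² = 17.234375
SD(Y) = √17.234375 ≈ 4.15

4.15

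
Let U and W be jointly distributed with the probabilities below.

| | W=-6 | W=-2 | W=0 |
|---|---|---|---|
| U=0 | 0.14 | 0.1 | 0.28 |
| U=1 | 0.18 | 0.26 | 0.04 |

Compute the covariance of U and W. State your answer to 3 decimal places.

-0.333

E[U] = 0.48,  E[W] = -2.64
E[UW] = -1.6
cov(U,W) = E[UW] − E[U]E[W] = -1.6 − (0.48)(-2.64) = -0.3328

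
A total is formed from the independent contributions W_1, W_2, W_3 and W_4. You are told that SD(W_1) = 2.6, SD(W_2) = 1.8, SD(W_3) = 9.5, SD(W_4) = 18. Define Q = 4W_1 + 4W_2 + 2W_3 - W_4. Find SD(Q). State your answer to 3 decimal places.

29.069

Var(W_1) = 6.76, Var(W_2) = 3.24, Var(W_3) = 90.25, Var(W_4) = 324
By independence, Var(Q) = (4)²Var(W_1) + (4)²Var(W_2) + (2)²Var(W_3) + (-1)²Var(W_4)
= (4)²·6.76 + (4)²·3.24 + (2)²·90.25 + (-1)²·324 = 845
SD(Q) = √845 ≈ 29.069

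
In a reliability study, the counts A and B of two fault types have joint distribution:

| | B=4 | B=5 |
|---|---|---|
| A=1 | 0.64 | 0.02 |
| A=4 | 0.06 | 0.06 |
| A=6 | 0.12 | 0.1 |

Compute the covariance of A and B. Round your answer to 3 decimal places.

E[A] = 2.46,  E[B] = 4.18
E[AB] = 10.7
Cov(A,B) = E[AB] − E[A]E[B] = 10.7 − (2.46)(4.18) = 0.4172

0.417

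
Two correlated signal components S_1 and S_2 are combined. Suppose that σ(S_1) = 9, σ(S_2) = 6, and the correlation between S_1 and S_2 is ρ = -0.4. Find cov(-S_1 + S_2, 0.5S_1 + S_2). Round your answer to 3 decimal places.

V(S_1) = (9)² = 81;  V(S_2) = (6)² = 36
cov(S_1,S_2) = ρ·σ(S_1)·σ(S_2) = -0.4·9·6 = -21.6
cov(-S_1 + S_2, 0.5S_1 + S_2) = (-1)(0.5)V(S_1) + (1)(1)V(S_2) + [(-1)(1) + (1)(0.5)]cov(S_1,S_2)
= -0.5·81 + 1·36 + -0.5·-21.6 = 6.3

6.300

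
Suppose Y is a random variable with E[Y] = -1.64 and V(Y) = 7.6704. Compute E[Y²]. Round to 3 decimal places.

10.360

E[Y²] = V(Y) + (E[Y])² = 7.6704 + (-1.64)² = 10.36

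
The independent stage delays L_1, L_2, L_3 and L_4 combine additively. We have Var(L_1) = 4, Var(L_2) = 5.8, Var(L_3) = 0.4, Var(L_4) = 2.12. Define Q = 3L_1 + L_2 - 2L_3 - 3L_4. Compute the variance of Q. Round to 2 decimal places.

By independence, Var(Q) = (3)²Var(L_1) + (1)²Var(L_2) + (-2)²Var(L_3) + (-3)²Var(L_4)
= (3)²·4 + (1)²·5.8 + (-2)²·0.4 + (-3)²·2.12 = 62.48

62.48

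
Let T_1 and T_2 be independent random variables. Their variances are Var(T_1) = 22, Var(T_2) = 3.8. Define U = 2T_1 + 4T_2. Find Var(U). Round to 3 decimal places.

By independence, Var(U) = (2)²Var(T_1) + (4)²Var(T_2)
= (2)²·22 + (4)²·3.8 = 148.8

148.800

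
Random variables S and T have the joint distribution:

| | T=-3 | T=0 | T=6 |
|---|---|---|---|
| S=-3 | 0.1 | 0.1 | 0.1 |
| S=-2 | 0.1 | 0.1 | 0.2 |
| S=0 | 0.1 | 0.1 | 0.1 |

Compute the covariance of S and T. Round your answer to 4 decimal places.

E[S] = -1.7,  E[T] = 1.5
E[ST] = -2.7
cov(S,T) = E[ST] − E[S]E[T] = -2.7 − (-1.7)(1.5) = -0.15

-0.1500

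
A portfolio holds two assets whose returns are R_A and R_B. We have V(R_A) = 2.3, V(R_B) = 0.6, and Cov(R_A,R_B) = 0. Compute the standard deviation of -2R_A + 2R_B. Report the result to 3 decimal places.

V(-2R_A + 2R_B) = (-2)²·V(R_A) + (2)²·V(R_B) + 2·(-2)·(2)·Cov(R_A,R_B)
= 4·2.3 + 4·0.6 + -8·0 = 11.6
SD(-2R_A + 2R_B) = √11.6 ≈ 3.406

3.406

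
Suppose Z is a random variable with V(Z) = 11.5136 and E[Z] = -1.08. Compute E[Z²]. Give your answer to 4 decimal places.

12.6800

E[Z²] = V(Z) + (E[Z])² = 11.5136 + (-1.08)² = 12.68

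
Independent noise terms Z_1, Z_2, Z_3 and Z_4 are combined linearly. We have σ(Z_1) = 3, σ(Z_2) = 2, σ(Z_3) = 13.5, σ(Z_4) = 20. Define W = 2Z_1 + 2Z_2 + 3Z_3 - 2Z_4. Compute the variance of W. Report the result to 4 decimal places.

3292.2500

Var(Z_1) = 9, Var(Z_2) = 4, Var(Z_3) = 182.25, Var(Z_4) = 400
By independence, Var(W) = (2)²Var(Z_1) + (2)²Var(Z_2) + (3)²Var(Z_3) + (-2)²Var(Z_4)
= (2)²·9 + (2)²·4 + (3)²·182.25 + (-2)²·400 = 3292.25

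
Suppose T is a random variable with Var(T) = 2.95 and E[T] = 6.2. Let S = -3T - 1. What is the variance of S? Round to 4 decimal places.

26.5500

Var(-3T - 1) = (-3)²·Var(T) = 9·2.95 = 26.55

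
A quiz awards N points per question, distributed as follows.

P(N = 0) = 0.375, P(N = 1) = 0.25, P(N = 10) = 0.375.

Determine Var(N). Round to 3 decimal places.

21.750

E[N] = (0)(0.375) + (1)(0.25) + (10)(0.375) = 4
E[N²] = (0)²(0.375) + (1)²(0.25) + (10)²(0.375) = 37.75
Var(N) = E[N²] − (E[N])² = 37.75 − (4)² = 21.75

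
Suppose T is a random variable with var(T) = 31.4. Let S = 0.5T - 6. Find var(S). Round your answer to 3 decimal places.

var(0.5T - 6) = (0.5)²·var(T) = 0.25·31.4 = 7.85

7.850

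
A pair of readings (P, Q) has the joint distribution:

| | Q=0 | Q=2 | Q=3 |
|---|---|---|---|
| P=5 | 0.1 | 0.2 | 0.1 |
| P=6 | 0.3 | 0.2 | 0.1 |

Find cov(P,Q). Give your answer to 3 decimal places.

E[P] = 5.6,  E[Q] = 1.4
E[PQ] = 7.7
cov(P,Q) = E[PQ] − E[P]E[Q] = 7.7 − (5.6)(1.4) = -0.14

-0.140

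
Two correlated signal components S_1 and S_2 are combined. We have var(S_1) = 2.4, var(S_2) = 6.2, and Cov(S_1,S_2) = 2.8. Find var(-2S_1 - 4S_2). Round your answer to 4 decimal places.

var(-2S_1 - 4S_2) = (-2)²·var(S_1) + (-4)²·var(S_2) + 2·(-2)·(-4)·Cov(S_1,S_2)
= 4·2.4 + 16·6.2 + 16·2.8 = 153.6

153.6000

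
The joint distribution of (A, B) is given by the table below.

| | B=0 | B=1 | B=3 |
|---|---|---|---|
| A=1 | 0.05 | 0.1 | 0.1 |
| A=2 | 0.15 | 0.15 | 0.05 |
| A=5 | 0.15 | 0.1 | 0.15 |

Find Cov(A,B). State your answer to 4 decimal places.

E[A] = 2.95,  E[B] = 1.25
E[AB] = 3.75
Cov(A,B) = E[AB] − E[A]E[B] = 3.75 − (2.95)(1.25) = 0.0625

0.0625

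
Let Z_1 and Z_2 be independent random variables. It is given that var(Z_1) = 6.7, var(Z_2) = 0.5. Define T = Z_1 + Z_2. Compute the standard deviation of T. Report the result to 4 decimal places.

By independence, var(T) = (1)²var(Z_1) + (1)²var(Z_2)
= (1)²·6.7 + (1)²·0.5 = 7.2
σ(T) = √7.2 ≈ 2.6833

2.6833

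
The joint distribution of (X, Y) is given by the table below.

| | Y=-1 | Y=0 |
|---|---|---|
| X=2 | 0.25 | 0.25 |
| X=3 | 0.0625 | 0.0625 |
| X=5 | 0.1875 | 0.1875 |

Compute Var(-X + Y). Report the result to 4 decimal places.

E[X] = 3.25,  E[Y] = -0.5,  E[XY] = -1.625
Var(X) = 12.5 − (3.25)² = 1.9375;  Var(Y) = 0.5 − (-0.5)² = 0.25
cov(X,Y) = -1.625 − (3.25)(-0.5) = 0
Var(-X + Y) = (-1)²·1.9375 + (1)²·0.25 + 2·(-1)·(1)·0 = 2.1875

2.1875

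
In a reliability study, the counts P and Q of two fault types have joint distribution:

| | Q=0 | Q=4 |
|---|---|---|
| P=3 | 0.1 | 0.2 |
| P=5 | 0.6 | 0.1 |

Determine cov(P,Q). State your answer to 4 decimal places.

-0.8800

E[P] = 4.4,  E[Q] = 1.2
E[PQ] = 4.4
cov(P,Q) = E[PQ] − E[P]E[Q] = 4.4 − (4.4)(1.2) = -0.88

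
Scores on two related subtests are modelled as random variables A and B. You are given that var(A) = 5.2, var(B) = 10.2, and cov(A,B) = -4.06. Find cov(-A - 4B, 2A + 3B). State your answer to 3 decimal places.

-88.140

cov(-A - 4B, 2A + 3B) = (-1)(2)var(A) + (-4)(3)var(B) + [(-1)(3) + (-4)(2)]cov(A,B)
= -2·5.2 + -12·10.2 + -11·-4.06 = -88.14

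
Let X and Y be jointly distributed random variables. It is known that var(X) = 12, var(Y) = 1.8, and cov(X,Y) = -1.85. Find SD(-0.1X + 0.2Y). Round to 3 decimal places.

var(-0.1X + 0.2Y) = (-0.1)²·var(X) + (0.2)²·var(Y) + 2·(-0.1)·(0.2)·cov(X,Y)
= 0.01·12 + 0.04·1.8 + -0.04·-1.85 = 0.266
SD(-0.1X + 0.2Y) = √0.266 ≈ 0.516

0.516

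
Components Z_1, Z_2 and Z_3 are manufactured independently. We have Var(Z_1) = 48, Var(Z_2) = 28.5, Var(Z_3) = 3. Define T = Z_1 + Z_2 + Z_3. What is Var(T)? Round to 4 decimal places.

79.5000

By independence, Var(T) = (1)²Var(Z_1) + (1)²Var(Z_2) + (1)²Var(Z_3)
= (1)²·48 + (1)²·28.5 + (1)²·3 = 79.5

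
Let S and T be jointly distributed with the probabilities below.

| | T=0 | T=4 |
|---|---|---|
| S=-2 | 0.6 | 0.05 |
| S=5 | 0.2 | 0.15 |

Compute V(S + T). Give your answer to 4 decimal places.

18.1875

E[S] = 0.45,  E[T] = 0.8,  E[ST] = 2.6
V(S) = 11.35 − (0.45)² = 11.1475;  V(T) = 3.2 − (0.8)² = 2.56
Cov(S,T) = 2.6 − (0.45)(0.8) = 2.24
V(S + T) = (1)²·11.1475 + (1)²·2.56 + 2·(1)·(1)·2.24 = 18.1875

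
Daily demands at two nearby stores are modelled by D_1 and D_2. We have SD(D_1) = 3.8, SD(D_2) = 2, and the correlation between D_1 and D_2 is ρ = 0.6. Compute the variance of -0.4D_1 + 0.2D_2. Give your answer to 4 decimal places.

1.7408

V(D_1) = (3.8)² = 14.44;  V(D_2) = (2)² = 4
Cov(D_1,D_2) = ρ·SD(D_1)·SD(D_2) = 0.6·3.8·2 = 4.56
V(-0.4D_1 + 0.2D_2) = (-0.4)²·V(D_1) + (0.2)²·V(D_2) + 2·(-0.4)·(0.2)·Cov(D_1,D_2)
= 0.16·14.44 + 0.04·4 + -0.16·4.56 = 1.7408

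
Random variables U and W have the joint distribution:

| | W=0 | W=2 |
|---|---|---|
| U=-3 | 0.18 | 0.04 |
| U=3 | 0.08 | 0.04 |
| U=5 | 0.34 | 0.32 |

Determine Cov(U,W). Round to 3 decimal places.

0.800

E[U] = 3,  E[W] = 0.8
E[UW] = 3.2
Cov(U,W) = E[UW] − E[U]E[W] = 3.2 − (3)(0.8) = 0.8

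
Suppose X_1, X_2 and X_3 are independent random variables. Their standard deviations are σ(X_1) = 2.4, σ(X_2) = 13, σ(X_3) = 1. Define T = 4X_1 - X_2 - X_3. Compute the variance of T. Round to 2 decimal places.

262.16

Var(X_1) = 5.76, Var(X_2) = 169, Var(X_3) = 1
By independence, Var(T) = (4)²Var(X_1) + (-1)²Var(X_2) + (-1)²Var(X_3)
= (4)²·5.76 + (-1)²·169 + (-1)²·1 = 262.16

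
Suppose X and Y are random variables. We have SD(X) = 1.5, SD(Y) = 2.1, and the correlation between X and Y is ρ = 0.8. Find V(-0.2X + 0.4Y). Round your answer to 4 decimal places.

0.3924

V(X) = (1.5)² = 2.25;  V(Y) = (2.1)² = 4.41
Cov(X,Y) = ρ·SD(X)·SD(Y) = 0.8·1.5·2.1 = 2.52
V(-0.2X + 0.4Y) = (-0.2)²·V(X) + (0.4)²·V(Y) + 2·(-0.2)·(0.4)·Cov(X,Y)
= 0.04·2.25 + 0.16·4.41 + -0.16·2.52 = 0.3924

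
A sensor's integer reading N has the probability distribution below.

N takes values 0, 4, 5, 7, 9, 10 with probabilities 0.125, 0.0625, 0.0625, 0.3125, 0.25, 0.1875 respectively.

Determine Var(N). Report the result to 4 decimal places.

E[N] = (0)(0.125) + (4)(0.0625) + (5)(0.0625) + (7)(0.3125) + (9)(0.25) + (10)(0.1875) = 6.875
E[N²] = (0)²(0.125) + (4)²(0.0625) + (5)²(0.0625) + (7)²(0.3125) + (9)²(0.25) + (10)²(0.1875) = 56.875
Var(N) = E[N²] − (E[N])² = 56.875 − (6.875)² = 9.609375

9.6094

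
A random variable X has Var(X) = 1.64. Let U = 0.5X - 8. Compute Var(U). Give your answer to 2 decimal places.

0.41

Var(0.5X - 8) = (0.5)²·Var(X) = 0.25·1.64 = 0.41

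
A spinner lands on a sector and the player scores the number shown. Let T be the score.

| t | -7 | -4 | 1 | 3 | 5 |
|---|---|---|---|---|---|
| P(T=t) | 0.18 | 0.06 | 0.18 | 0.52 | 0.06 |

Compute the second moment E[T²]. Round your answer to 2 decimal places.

16.14

E[T²] = (-7)²(0.18) + (-4)²(0.06) + (1)²(0.18) + (3)²(0.52) + (5)²(0.06) = 16.14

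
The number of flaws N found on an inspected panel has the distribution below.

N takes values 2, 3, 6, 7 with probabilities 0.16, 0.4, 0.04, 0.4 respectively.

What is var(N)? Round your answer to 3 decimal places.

4.486

E[N] = (2)(0.16) + (3)(0.4) + (6)(0.04) + (7)(0.4) = 4.56
E[N²] = (2)²(0.16) + (3)²(0.4) + (6)²(0.04) + (7)²(0.4) = 25.28
var(N) = E[N²] − (E[N])² = 25.28 − (4.56)² = 4.4864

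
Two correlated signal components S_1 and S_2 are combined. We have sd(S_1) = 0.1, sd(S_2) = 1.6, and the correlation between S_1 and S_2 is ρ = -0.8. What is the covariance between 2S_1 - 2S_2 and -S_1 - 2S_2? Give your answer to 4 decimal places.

10.4760

var(S_1) = (0.1)² = 0.01;  var(S_2) = (1.6)² = 2.56
cov(S_1,S_2) = ρ·sd(S_1)·sd(S_2) = -0.8·0.1·1.6 = -0.128
cov(2S_1 - 2S_2, -S_1 - 2S_2) = (2)(-1)var(S_1) + (-2)(-2)var(S_2) + [(2)(-2) + (-2)(-1)]cov(S_1,S_2)
= -2·0.01 + 4·2.56 + -2·-0.128 = 10.476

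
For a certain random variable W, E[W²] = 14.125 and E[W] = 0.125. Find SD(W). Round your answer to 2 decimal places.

3.76

var(W) = 14.125 − (0.125)² = 14.109375
SD(W) = √14.109375 ≈ 3.76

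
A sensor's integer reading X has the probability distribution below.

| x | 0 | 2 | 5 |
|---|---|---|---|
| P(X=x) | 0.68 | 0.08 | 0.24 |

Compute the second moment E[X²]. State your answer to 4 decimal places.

E[X²] = (0)²(0.68) + (2)²(0.08) + (5)²(0.24) = 6.32

6.3200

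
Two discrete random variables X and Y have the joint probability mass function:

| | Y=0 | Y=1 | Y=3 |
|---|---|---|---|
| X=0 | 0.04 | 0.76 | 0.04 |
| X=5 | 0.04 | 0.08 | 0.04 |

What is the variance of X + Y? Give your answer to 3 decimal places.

4.026

E[X] = 0.8,  E[Y] = 1.08,  E[XY] = 1
var(X) = 4 − (0.8)² = 3.36;  var(Y) = 1.56 − (1.08)² = 0.3936
cov(X,Y) = 1 − (0.8)(1.08) = 0.136
var(X + Y) = (1)²·3.36 + (1)²·0.3936 + 2·(1)·(1)·0.136 = 4.0256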